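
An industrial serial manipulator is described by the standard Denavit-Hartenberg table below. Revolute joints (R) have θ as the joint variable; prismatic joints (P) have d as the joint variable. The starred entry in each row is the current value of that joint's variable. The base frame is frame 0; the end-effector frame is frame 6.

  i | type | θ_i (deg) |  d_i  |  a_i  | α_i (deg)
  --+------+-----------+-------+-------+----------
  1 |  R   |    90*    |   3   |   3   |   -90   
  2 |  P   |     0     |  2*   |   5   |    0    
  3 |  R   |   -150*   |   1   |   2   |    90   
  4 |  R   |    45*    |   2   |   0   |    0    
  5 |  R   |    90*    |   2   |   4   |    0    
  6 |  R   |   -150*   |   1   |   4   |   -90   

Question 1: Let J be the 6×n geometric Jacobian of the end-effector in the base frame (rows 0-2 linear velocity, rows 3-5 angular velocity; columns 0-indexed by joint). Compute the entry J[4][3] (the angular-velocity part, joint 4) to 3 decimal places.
-0.500

axis z_3 = (-0.0000,-0.5000,-0.8660); lever o_n−o_3 = (-1.7932,-3.3966,-3.8125)
cross product → J_v[:, 3] = (-1.0353,1.5529,-0.8966)
J_ω[:, 3] = z_3
entry J[4][3] = -0.5000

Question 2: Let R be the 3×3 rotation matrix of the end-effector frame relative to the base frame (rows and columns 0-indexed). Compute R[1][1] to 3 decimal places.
0.500

End-effector y-axis (col 1 of R) = (0.0000,0.5000,0.8660)
R[1][1] = 0.5000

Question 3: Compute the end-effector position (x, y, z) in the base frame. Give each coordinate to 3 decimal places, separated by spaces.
after link 1: o_1 = (0.0000, 3.0000, 3.0000)
after link 2: o_2 = (-2.0000, 8.0000, 3.0000)
after link 3: o_3 = (-3.0000, 6.2679, 4.0000)
after link 4: o_4 = (-3.0000, 5.2679, 2.2679)
after link 5: o_5 = (-5.8284, 6.7174, -0.8783)
after link 6: o_6 = (-4.7932, 2.8714, 0.1875)

-4.793 2.871 0.188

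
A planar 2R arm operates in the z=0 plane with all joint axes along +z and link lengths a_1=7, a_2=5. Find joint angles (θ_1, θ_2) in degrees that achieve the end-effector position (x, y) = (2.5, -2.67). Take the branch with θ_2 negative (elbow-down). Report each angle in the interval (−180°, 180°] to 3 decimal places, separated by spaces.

-3.765 -149.999

cos θ_2 = (13.3789−7²−5²)/(2·7·5) = -0.8660; θ_2 = -149.9989° (elbow-down)
β = atan2(-2.6700,2.5000) = -46.8833°; ψ = atan2(-2.5001,2.6699) = -43.1185°
θ_1 = β − ψ = -3.7648°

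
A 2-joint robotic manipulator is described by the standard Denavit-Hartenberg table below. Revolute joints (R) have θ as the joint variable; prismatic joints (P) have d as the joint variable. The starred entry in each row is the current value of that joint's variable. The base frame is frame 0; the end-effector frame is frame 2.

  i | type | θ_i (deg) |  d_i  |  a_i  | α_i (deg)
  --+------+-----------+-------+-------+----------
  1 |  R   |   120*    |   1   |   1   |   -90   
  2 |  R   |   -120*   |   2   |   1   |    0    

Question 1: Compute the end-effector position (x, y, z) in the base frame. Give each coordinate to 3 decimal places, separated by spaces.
after link 1: o_1 = (-0.5000, 0.8660, 1.0000)
after link 2: o_2 = (-1.9821, -0.5670, 1.8660)

-1.982 -0.567 1.866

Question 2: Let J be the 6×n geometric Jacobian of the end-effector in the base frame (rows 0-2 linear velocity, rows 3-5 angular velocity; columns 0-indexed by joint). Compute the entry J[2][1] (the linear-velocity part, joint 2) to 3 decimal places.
0.500

axis z_1 = (-0.8660,-0.5000,0.0000); lever o_n−o_1 = (-1.4821,-1.4330,0.8660)
cross product → J_v[:, 1] = (-0.4330,0.7500,0.5000)
J_ω[:, 1] = z_1
entry J[2][1] = 0.5000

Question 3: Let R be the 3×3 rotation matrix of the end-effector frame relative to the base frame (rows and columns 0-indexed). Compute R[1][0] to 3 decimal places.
End-effector x-axis (col 0 of R) = (0.2500,-0.4330,0.8660)
R[1][0] = -0.4330

-0.433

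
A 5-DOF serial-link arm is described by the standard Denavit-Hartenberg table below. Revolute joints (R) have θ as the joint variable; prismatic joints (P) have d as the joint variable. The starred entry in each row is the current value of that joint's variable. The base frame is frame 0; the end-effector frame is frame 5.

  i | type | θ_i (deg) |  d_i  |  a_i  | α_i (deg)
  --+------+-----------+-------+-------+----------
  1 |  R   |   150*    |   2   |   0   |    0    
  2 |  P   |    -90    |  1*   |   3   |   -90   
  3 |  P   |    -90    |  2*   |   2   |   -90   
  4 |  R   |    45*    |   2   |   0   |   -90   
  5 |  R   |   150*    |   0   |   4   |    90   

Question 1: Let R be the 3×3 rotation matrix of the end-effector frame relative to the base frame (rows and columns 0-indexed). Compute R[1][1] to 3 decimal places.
End-effector y-axis (col 1 of R) = (0.6124,-0.3536,-0.7071)
R[1][1] = -0.3536

-0.354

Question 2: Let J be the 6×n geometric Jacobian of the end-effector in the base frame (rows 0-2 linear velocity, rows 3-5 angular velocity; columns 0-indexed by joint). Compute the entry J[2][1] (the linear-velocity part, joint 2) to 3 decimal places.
1.000

prismatic axis z_1 = (0.0000,0.0000,1.0000)
J_v[:, 1] = z_1; J_ω[:, 1] = (0,0,0)
entry J[2][1] = 1.0000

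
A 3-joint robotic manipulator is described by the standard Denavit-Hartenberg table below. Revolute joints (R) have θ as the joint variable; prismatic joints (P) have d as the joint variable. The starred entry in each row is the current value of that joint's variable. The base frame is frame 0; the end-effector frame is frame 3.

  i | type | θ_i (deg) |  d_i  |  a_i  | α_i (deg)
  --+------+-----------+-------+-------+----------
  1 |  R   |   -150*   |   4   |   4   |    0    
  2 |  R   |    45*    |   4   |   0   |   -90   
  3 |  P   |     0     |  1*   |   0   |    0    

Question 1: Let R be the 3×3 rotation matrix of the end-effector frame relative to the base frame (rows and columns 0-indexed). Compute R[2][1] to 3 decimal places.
End-effector y-axis (col 1 of R) = (0.0000,-0.0000,-1.0000)
R[2][1] = -1.0000

-1.000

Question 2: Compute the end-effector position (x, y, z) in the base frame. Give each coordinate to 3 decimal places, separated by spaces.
-2.498 -2.259 8.000

after link 1: o_1 = (-3.4641, -2.0000, 4.0000)
after link 2: o_2 = (-3.4641, -2.0000, 8.0000)
after link 3: o_3 = (-2.4982, -2.2588, 8.0000)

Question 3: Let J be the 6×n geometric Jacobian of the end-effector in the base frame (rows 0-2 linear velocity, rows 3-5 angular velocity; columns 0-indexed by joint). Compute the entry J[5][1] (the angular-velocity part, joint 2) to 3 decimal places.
1.000

axis z_1 = (0.0000,0.0000,1.0000); lever o_n−o_1 = (0.9659,-0.2588,4.0000)
cross product → J_v[:, 1] = (0.2588,0.9659,-0.0000)
J_ω[:, 1] = z_1
entry J[5][1] = 1.0000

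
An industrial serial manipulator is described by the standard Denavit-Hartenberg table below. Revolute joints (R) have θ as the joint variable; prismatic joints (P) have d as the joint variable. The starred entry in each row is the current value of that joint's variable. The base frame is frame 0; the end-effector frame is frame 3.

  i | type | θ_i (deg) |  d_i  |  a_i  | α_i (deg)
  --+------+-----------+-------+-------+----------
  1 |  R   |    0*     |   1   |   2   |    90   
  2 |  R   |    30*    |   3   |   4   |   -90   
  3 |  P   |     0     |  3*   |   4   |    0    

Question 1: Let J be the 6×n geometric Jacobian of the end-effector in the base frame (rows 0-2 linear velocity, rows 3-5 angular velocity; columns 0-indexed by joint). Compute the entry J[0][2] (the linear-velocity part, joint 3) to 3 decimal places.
-0.500

prismatic axis z_2 = (-0.5000,-0.0000,0.8660)
J_v[:, 2] = z_2; J_ω[:, 2] = (0,0,0)
entry J[0][2] = -0.5000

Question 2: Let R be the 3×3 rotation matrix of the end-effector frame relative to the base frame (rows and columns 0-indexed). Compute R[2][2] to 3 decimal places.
End-effector z-axis (col 2 of R) = (-0.5000,-0.0000,0.8660)
R[2][2] = 0.8660

0.866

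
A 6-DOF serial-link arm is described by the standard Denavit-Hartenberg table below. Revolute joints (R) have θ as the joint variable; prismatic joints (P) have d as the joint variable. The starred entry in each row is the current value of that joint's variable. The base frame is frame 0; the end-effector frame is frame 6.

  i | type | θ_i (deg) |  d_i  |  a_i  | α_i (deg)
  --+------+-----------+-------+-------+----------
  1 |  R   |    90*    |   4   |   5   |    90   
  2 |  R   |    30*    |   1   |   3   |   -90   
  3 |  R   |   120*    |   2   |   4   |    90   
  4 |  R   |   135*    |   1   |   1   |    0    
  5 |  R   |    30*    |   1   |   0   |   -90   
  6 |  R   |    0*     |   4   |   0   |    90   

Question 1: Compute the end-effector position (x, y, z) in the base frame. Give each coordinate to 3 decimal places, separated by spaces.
-1.955 8.699 4.800

after link 1: o_1 = (0.0000, 5.0000, 4.0000)
after link 2: o_2 = (1.0000, 7.5981, 5.5000)
after link 3: o_3 = (-2.4641, 4.8660, 6.2321)
after link 4: o_4 = (-2.3517, 5.5687, 7.4542)
after link 5: o_5 = (-2.8517, 6.3187, 7.8872)
after link 6: o_6 = (-1.9552, 8.6988, 4.8000)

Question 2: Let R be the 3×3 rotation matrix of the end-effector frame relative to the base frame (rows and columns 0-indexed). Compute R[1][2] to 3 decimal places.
0.750

End-effector z-axis (col 2 of R) = (-0.5000,0.7500,0.4330)
R[1][2] = 0.7500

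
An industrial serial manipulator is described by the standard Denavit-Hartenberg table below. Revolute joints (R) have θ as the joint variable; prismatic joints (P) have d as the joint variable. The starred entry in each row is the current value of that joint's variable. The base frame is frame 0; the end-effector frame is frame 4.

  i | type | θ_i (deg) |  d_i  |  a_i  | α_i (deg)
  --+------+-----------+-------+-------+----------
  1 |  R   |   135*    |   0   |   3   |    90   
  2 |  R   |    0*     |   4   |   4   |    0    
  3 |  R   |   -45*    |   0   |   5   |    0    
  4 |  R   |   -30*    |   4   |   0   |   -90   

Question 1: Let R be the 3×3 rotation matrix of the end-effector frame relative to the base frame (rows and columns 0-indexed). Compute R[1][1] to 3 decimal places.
End-effector y-axis (col 1 of R) = (-0.7071,-0.7071,-0.0000)
R[1][1] = -0.7071

-0.707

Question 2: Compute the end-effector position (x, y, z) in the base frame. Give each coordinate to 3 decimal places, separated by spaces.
-1.793 13.107 -3.536

after link 1: o_1 = (-2.1213, 2.1213, 0.0000)
after link 2: o_2 = (-2.1213, 7.7782, 0.0000)
after link 3: o_3 = (-4.6213, 10.2782, -3.5355)
after link 4: o_4 = (-1.7929, 13.1066, -3.5355)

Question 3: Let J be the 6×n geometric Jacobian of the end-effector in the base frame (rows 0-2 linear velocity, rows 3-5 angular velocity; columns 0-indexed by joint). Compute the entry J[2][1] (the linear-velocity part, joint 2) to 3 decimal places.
axis z_1 = (0.7071,0.7071,0.0000); lever o_n−o_1 = (0.3284,10.9853,-3.5355)
cross product → J_v[:, 1] = (-2.5000,2.5000,7.5355)
J_ω[:, 1] = z_1
entry J[2][1] = 7.5355

7.536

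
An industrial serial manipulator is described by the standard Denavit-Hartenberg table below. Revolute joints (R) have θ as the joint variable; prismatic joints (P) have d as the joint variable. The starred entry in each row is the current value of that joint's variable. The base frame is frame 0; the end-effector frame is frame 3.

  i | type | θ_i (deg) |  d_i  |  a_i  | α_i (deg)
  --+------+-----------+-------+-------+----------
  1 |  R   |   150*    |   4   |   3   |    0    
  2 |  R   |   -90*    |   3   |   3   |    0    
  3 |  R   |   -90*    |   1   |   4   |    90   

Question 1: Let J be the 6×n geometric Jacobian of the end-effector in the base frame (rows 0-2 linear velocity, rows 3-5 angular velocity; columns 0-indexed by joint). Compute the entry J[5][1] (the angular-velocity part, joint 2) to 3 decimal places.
axis z_1 = (0.0000,0.0000,1.0000); lever o_n−o_1 = (4.9641,0.5981,4.0000)
cross product → J_v[:, 1] = (-0.5981,4.9641,0.0000)
J_ω[:, 1] = z_1
entry J[5][1] = 1.0000

1.000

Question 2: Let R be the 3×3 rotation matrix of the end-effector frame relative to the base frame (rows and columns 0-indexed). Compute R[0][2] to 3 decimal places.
-0.500

End-effector z-axis (col 2 of R) = (-0.5000,-0.8660,0.0000)
R[0][2] = -0.5000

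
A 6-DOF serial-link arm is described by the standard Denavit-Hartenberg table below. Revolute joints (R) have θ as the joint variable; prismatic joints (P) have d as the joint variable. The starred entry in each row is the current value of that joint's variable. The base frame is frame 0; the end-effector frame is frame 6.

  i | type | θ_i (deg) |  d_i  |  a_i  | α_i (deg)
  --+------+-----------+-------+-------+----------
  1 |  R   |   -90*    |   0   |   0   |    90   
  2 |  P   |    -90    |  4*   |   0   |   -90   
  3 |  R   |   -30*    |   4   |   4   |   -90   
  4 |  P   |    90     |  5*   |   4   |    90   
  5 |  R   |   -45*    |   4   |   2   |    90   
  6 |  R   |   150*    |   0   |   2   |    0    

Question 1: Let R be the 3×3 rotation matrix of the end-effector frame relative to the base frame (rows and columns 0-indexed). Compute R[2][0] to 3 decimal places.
End-effector x-axis (col 0 of R) = (0.2803,-0.6124,-0.7392)
R[2][0] = -0.7392

-0.739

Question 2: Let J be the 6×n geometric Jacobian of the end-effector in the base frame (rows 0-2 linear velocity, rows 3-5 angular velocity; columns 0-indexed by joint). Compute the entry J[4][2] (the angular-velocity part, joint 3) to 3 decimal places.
-1.000

axis z_2 = (0.0000,-1.0000,0.0000); lever o_n−o_2 = (-0.3340,0.1895,-10.1995)
cross product → J_v[:, 2] = (10.1995,-0.0000,-0.3340)
J_ω[:, 2] = z_2
entry J[4][2] = -1.0000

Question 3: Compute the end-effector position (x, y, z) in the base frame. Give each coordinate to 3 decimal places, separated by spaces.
after link 1: o_1 = (0.0000, 0.0000, 0.0000)
after link 2: o_2 = (-4.0000, -0.0000, 0.0000)
after link 3: o_3 = (-6.0000, -4.0000, -3.4641)
after link 4: o_4 = (-1.6699, -0.0000, -5.9641)
after link 5: o_5 = (-4.8946, 1.4142, -8.7211)
after link 6: o_6 = (-4.3340, 0.1895, -10.1995)

-4.334 0.189 -10.199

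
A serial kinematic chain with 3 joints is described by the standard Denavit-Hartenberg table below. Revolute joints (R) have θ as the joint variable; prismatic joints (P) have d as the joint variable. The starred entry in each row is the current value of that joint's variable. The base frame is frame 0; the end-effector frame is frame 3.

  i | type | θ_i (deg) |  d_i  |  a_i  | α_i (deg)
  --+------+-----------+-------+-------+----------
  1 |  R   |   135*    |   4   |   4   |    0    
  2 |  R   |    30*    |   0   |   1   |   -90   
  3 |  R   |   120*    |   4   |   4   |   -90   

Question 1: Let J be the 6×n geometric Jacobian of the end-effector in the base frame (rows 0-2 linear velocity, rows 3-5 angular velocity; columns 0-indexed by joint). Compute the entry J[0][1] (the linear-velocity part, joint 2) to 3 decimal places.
axis z_1 = (0.0000,0.0000,1.0000); lever o_n−o_1 = (-0.0694,-4.1225,-3.4641)
cross product → J_v[:, 1] = (4.1225,-0.0694,0.0000)
J_ω[:, 1] = z_1
entry J[0][1] = 4.1225

4.123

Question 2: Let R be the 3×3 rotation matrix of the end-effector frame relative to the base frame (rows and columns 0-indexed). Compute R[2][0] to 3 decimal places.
-0.866

End-effector x-axis (col 0 of R) = (0.4830,-0.1294,-0.8660)
R[2][0] = -0.8660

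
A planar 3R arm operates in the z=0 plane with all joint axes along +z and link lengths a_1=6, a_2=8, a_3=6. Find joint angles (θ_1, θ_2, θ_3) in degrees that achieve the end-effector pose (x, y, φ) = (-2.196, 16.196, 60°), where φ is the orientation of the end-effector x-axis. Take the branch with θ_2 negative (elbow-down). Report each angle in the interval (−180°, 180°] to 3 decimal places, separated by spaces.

wrist centre = target − a_3·(cos φ, sin φ) = (-5.1960, 10.9998)
cos θ_2 = (147.9951−6²−8²)/(2·6·8) = 0.4999; θ_2 = -60.0034° (elbow-down)
β = atan2(10.9998,-5.1960) = 115.2847°; ψ = atan2(-6.9284,9.9996) = -34.7170°
θ_1 = β − ψ = 150.0017°
θ_3 = φ − θ_1 − θ_2 = -29.9983° (wrapped to (-180°,180°])

150.002 -60.003 -29.998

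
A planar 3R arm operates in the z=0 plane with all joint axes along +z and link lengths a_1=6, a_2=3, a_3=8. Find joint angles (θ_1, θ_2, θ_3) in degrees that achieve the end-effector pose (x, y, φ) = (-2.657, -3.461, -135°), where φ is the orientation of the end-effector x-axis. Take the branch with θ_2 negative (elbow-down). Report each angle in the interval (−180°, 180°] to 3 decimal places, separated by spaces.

59.994 -150.007 -44.987

wrist centre = target − a_3·(cos φ, sin φ) = (2.9999, 2.1959)
cos θ_2 = (13.8209−6²−3²)/(2·6·3) = -0.8661; θ_2 = -150.0070° (elbow-down)
β = atan2(2.1959,2.9999) = 36.2036°; ψ = atan2(-1.4997,3.4017) = -23.7907°
θ_1 = β − ψ = 59.9943°
θ_3 = φ − θ_1 − θ_2 = -44.9874° (wrapped to (-180°,180°])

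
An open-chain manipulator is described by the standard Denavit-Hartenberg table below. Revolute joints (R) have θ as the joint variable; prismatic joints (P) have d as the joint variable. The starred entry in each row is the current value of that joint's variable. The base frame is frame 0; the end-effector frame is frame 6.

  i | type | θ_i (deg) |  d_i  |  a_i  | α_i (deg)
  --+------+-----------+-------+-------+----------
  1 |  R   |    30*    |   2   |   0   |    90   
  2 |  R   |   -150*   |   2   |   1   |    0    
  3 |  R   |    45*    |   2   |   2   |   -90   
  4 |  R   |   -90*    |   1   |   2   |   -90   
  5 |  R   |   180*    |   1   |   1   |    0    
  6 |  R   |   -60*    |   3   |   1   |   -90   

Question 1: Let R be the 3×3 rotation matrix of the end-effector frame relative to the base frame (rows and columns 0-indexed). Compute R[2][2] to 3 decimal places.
End-effector z-axis (col 2 of R) = (-0.0148,0.9915,-0.1294)
R[2][2] = -0.1294

-0.129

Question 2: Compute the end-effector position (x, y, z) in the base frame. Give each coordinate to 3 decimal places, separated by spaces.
0.267 -5.042 -4.330

after link 1: o_1 = (0.0000, 0.0000, 2.0000)
after link 2: o_2 = (0.2500, -2.1651, 1.5000)
after link 3: o_3 = (0.8017, -4.1559, -0.4319)
after link 4: o_4 = (2.6382, -5.4050, -0.6907)
after link 5: o_5 = (1.9141, -4.6684, -1.6566)
after link 6: o_6 = (0.2672, -5.0419, -4.3302)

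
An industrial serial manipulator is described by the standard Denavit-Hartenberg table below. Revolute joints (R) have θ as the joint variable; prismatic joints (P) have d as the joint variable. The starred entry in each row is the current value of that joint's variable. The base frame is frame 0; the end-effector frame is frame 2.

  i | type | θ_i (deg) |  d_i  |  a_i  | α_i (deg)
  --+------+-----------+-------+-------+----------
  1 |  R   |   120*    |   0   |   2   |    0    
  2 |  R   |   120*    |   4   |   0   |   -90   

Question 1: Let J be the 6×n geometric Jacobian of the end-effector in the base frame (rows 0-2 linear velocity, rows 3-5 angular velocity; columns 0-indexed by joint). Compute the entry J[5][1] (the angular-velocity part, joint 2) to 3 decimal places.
1.000

axis z_1 = (0.0000,0.0000,1.0000); lever o_n−o_1 = (0.0000,0.0000,4.0000)
cross product → J_v[:, 1] = (0.0000,0.0000,0.0000)
J_ω[:, 1] = z_1
entry J[5][1] = 1.0000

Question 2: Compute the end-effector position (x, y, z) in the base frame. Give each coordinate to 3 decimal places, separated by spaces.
-1.000 1.732 4.000

after link 1: o_1 = (-1.0000, 1.7321, 0.0000)
after link 2: o_2 = (-1.0000, 1.7321, 4.0000)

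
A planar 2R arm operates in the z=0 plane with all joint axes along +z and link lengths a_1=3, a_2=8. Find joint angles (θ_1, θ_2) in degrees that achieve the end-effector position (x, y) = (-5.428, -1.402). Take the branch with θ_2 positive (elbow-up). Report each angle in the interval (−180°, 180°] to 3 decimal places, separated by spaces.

59.995 150.005

cos θ_2 = (31.4288−3²−8²)/(2·3·8) = -0.8661; θ_2 = 150.0048° (elbow-up)
β = atan2(-1.4020,-5.4280) = -165.5176°; ψ = atan2(3.9994,-3.9285) = 134.4877°
θ_1 = β − ψ = -300.0053°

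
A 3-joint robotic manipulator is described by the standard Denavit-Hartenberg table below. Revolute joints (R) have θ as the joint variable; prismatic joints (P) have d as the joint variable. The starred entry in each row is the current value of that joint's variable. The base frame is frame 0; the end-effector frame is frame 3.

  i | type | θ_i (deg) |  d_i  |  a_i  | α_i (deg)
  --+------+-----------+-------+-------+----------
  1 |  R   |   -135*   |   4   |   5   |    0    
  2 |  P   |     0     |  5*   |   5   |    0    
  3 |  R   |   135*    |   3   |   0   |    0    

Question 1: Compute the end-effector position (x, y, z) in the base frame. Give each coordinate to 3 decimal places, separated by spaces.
-7.071 -7.071 12.000

after link 1: o_1 = (-3.5355, -3.5355, 4.0000)
after link 2: o_2 = (-7.0711, -7.0711, 9.0000)
after link 3: o_3 = (-7.0711, -7.0711, 12.0000)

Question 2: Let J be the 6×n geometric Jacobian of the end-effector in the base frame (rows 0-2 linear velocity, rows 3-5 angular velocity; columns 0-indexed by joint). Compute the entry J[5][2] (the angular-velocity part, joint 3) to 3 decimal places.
axis z_2 = (0.0000,0.0000,1.0000); lever o_n−o_2 = (0.0000,0.0000,3.0000)
cross product → J_v[:, 2] = (0.0000,0.0000,0.0000)
J_ω[:, 2] = z_2
entry J[5][2] = 1.0000

1.000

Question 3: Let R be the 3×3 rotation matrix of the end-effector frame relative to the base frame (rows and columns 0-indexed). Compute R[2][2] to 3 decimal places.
1.000

End-effector z-axis (col 2 of R) = (0.0000,0.0000,1.0000)
R[2][2] = 1.0000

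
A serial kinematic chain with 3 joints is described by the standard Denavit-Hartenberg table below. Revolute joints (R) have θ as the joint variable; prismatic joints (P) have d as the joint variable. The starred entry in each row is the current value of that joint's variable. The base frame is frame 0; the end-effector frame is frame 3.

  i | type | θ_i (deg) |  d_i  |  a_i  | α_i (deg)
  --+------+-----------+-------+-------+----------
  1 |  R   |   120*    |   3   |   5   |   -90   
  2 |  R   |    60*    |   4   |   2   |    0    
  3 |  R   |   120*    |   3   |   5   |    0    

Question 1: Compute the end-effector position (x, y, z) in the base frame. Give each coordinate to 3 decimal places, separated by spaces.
-6.562 -2.634 1.268

after link 1: o_1 = (-2.5000, 4.3301, 3.0000)
after link 2: o_2 = (-6.4641, 3.1962, 1.2679)
after link 3: o_3 = (-6.5622, -2.6340, 1.2679)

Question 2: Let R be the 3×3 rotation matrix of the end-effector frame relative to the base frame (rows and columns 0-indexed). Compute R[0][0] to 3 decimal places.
0.500

End-effector x-axis (col 0 of R) = (0.5000,-0.8660,-0.0000)
R[0][0] = 0.5000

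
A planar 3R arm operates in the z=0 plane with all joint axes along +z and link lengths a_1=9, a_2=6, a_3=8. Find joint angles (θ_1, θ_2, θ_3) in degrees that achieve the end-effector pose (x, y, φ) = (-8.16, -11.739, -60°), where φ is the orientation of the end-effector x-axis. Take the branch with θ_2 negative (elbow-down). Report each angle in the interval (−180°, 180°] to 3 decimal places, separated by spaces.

wrist centre = target − a_3·(cos φ, sin φ) = (-12.1600, -4.8108)
cos θ_2 = (171.0094−9²−6²)/(2·9·6) = 0.5001; θ_2 = -59.9943° (elbow-down)
β = atan2(-4.8108,-12.1600) = -158.4150°; ψ = atan2(-5.1959,12.0005) = -23.4111°
θ_1 = β − ψ = -135.0039°
θ_3 = φ − θ_1 − θ_2 = 134.9982° (wrapped to (-180°,180°])

-135.004 -59.994 134.998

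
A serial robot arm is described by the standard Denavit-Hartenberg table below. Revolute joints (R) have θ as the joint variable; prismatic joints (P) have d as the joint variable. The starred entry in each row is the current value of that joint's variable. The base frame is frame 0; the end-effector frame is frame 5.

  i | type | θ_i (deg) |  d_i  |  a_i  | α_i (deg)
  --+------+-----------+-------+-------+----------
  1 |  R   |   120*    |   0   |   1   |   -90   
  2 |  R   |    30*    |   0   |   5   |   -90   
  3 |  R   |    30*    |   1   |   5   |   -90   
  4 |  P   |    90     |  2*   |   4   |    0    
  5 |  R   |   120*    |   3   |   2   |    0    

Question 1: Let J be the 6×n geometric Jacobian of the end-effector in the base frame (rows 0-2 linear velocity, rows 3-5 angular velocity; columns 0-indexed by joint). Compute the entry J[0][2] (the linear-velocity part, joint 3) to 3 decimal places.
axis z_2 = (0.2500,-0.4330,-0.8660); lever o_n−o_2 = (4.5221,4.0957,1.5670)
cross product → J_v[:, 2] = (2.8684,-4.3080,2.9821)
J_ω[:, 2] = z_2
entry J[0][2] = 2.8684

2.868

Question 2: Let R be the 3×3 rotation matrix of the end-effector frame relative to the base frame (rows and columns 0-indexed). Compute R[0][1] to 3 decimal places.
End-effector y-axis (col 1 of R) = (0.2455,0.0748,-0.9665)
R[0][1] = 0.2455

0.246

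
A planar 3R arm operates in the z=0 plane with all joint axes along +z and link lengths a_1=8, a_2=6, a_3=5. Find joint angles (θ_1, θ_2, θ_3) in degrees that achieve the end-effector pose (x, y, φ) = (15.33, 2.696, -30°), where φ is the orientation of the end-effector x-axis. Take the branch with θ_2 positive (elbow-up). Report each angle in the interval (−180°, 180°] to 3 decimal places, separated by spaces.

wrist centre = target − a_3·(cos φ, sin φ) = (10.9999, 5.1960)
cos θ_2 = (147.9956−8²−6²)/(2·8·6) = 0.5000; θ_2 = 60.0030° (elbow-up)
β = atan2(5.1960,10.9999) = 25.2846°; ψ = atan2(5.1963,10.9997) = 25.2862°
θ_1 = β − ψ = -0.0016°
θ_3 = φ − θ_1 − θ_2 = -90.0014° (wrapped to (-180°,180°])

-0.002 60.003 -90.001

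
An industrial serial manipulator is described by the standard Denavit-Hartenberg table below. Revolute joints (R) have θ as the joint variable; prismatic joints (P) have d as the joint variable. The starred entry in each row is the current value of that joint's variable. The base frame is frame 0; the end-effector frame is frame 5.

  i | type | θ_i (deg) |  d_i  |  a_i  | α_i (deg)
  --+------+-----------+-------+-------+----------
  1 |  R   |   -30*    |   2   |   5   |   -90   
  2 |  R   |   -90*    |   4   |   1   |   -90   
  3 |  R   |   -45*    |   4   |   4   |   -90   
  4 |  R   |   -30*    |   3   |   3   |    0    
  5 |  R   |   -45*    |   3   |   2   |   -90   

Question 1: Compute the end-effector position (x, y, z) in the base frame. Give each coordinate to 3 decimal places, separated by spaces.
13.161 -2.069 12.274

after link 1: o_1 = (4.3301, -2.5000, 2.0000)
after link 2: o_2 = (6.3301, 0.9641, 3.0000)
after link 3: o_3 = (11.2084, 1.4136, 5.8284)
after link 4: o_4 = (12.3654, 0.4175, 9.7869)
after link 5: o_5 = (13.1608, -2.0686, 12.2742)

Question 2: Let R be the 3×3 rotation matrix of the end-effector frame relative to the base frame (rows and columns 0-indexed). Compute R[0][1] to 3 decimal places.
End-effector y-axis (col 1 of R) = (0.3536,0.6124,-0.7071)
R[0][1] = 0.3536

0.354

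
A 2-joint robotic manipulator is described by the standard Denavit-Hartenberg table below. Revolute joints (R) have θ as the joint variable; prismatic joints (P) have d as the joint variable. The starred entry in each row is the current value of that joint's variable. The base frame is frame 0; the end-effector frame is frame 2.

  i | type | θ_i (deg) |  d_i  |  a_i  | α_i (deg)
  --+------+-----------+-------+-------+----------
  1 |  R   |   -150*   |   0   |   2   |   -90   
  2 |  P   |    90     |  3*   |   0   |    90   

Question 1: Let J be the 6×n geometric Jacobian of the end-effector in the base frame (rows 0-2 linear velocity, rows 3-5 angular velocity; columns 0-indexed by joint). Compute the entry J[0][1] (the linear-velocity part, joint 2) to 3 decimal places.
0.500

prismatic axis z_1 = (0.5000,-0.8660,0.0000)
J_v[:, 1] = z_1; J_ω[:, 1] = (0,0,0)
entry J[0][1] = 0.5000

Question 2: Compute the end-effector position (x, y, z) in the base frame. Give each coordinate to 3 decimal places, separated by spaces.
-0.232 -3.598 0.000

after link 1: o_1 = (-1.7321, -1.0000, 0.0000)
after link 2: o_2 = (-0.2321, -3.5981, 0.0000)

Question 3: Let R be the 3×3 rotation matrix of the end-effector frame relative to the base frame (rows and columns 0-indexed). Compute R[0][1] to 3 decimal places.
End-effector y-axis (col 1 of R) = (0.5000,-0.8660,0.0000)
R[0][1] = 0.5000

0.500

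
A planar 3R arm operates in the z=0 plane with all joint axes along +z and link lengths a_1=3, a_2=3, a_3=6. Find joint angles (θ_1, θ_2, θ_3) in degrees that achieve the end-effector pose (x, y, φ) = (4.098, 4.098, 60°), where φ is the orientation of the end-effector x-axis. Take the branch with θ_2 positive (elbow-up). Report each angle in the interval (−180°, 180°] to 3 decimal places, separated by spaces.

-120.004 150.000 30.004

wrist centre = target − a_3·(cos φ, sin φ) = (1.0980, -1.0982)
cos θ_2 = (2.4115−3²−3²)/(2·3·3) = -0.8660; θ_2 = 150.0000° (elbow-up)
β = atan2(-1.0982,1.0980) = -45.0040°; ψ = atan2(1.5000,0.4019) = 75.0000°
θ_1 = β − ψ = -120.0040°
θ_3 = φ − θ_1 − θ_2 = 30.0040° (wrapped to (-180°,180°])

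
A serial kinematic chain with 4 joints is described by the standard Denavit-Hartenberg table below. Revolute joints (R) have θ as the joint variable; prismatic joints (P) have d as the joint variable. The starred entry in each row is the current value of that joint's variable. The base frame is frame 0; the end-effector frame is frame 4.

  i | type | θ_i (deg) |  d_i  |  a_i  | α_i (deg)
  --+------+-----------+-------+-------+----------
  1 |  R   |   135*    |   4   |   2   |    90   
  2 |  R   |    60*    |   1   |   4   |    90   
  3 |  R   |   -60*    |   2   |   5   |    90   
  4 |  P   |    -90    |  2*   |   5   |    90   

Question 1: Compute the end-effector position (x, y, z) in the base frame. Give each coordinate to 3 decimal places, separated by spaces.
-4.325 -1.799 9.629

after link 1: o_1 = (-1.4142, 1.4142, 4.0000)
after link 2: o_2 = (-2.1213, 3.5355, 7.4641)
after link 3: o_3 = (-7.2918, 2.5823, 8.6292)
after link 4: o_4 = (-4.3247, -1.7990, 9.6292)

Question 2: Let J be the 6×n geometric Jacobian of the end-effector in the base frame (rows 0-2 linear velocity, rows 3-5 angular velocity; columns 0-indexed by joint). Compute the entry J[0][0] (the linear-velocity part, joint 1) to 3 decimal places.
1.799

axis z_0 = ẑ; lever o_n−o_0 = (-4.3247,-1.7990,9.6292)
cross product → J_v[:, 0] = (1.7990,-4.3247,0.0000)
J_ω[:, 0] = z_0
entry J[0][0] = 1.7990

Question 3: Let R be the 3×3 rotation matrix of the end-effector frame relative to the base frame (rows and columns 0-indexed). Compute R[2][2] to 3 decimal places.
-0.433

End-effector z-axis (col 2 of R) = (0.7891,0.4356,-0.4330)
R[2][2] = -0.4330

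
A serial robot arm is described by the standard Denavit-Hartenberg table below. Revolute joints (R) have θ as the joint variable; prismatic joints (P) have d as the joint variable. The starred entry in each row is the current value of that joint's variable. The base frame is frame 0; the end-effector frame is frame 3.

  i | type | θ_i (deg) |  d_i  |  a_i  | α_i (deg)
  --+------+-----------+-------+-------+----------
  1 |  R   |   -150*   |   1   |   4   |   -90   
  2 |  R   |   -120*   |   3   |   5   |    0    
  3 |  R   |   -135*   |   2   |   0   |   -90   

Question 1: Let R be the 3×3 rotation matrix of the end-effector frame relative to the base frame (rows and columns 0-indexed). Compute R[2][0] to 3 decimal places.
-0.966

End-effector x-axis (col 0 of R) = (0.2241,0.1294,-0.9659)
R[2][0] = -0.9659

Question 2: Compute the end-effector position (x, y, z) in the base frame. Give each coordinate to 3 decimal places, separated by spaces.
after link 1: o_1 = (-3.4641, -2.0000, 1.0000)
after link 2: o_2 = (0.2010, -3.3481, 5.3301)
after link 3: o_3 = (1.2010, -5.0801, 5.3301)

1.201 -5.080 5.330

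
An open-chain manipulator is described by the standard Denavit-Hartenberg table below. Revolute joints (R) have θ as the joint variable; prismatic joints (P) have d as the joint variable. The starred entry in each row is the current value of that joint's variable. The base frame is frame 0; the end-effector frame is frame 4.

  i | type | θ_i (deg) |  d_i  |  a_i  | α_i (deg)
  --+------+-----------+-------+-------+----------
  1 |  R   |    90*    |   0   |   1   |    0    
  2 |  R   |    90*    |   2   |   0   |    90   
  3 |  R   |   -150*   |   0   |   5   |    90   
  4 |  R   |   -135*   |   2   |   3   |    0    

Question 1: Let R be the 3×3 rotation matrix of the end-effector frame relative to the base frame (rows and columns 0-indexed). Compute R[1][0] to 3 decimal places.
-0.707

End-effector x-axis (col 0 of R) = (-0.6124,-0.7071,0.3536)
R[1][0] = -0.7071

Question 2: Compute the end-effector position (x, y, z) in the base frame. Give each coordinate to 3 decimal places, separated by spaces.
after link 1: o_1 = (0.0000, 1.0000, 0.0000)
after link 2: o_2 = (0.0000, 1.0000, 2.0000)
after link 3: o_3 = (4.3301, 1.0000, -0.5000)
after link 4: o_4 = (3.4930, -1.1213, 2.2927)

3.493 -1.121 2.293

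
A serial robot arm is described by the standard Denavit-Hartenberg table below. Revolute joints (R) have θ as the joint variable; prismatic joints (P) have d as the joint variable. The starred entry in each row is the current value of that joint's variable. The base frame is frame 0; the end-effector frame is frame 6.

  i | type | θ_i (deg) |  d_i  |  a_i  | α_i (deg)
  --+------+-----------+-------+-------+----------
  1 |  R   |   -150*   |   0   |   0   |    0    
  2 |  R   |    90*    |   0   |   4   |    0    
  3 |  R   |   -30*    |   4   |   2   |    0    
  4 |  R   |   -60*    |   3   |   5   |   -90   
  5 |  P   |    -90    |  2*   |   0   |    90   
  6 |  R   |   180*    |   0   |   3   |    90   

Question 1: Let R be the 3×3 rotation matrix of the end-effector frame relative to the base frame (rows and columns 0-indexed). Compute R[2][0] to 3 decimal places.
End-effector x-axis (col 0 of R) = (0.0000,-0.0000,-1.0000)
R[2][0] = -1.0000

-1.000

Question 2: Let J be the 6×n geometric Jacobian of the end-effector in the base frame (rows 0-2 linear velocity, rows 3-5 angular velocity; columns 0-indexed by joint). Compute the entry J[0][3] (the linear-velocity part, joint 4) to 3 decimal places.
4.232

axis z_3 = (0.0000,0.0000,1.0000); lever o_n−o_3 = (-3.3301,-4.2321,0.0000)
cross product → J_v[:, 3] = (4.2321,-3.3301,0.0000)
J_ω[:, 3] = z_3
entry J[0][3] = 4.2321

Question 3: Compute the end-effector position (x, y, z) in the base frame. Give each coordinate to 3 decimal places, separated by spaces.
-1.330 -9.696 4.000

after link 1: o_1 = (0.0000, 0.0000, 0.0000)
after link 2: o_2 = (2.0000, -3.4641, 0.0000)
after link 3: o_3 = (2.0000, -5.4641, 4.0000)
after link 4: o_4 = (-2.3301, -7.9641, 7.0000)
after link 5: o_5 = (-1.3301, -9.6962, 7.0000)
after link 6: o_6 = (-1.3301, -9.6962, 4.0000)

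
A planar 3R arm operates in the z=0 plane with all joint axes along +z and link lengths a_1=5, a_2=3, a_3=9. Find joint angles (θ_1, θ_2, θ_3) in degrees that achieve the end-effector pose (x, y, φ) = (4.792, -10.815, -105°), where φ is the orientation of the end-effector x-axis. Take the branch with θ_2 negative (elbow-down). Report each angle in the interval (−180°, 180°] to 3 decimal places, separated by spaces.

-0.005 -44.994 -60.001

wrist centre = target − a_3·(cos φ, sin φ) = (7.1214, -2.1217)
cos θ_2 = (55.2154−5²−3²)/(2·5·3) = 0.7072; θ_2 = -44.9941° (elbow-down)
β = atan2(-2.1217,7.1214) = -16.5904°; ψ = atan2(-2.1211,7.1215) = -16.5858°
θ_1 = β − ψ = -0.0046°
θ_3 = φ − θ_1 − θ_2 = -60.0014° (wrapped to (-180°,180°])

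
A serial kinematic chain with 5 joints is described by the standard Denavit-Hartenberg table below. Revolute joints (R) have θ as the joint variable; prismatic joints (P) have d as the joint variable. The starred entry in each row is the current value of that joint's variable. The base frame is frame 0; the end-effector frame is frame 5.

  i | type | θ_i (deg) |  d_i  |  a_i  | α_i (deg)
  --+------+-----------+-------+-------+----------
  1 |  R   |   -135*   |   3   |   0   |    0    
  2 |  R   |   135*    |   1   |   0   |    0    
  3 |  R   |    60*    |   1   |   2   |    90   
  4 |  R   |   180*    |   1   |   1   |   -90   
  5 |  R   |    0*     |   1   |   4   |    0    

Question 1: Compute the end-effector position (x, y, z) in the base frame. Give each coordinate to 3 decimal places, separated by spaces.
-0.634 -3.098 4.000

after link 1: o_1 = (0.0000, 0.0000, 3.0000)
after link 2: o_2 = (0.0000, 0.0000, 4.0000)
after link 3: o_3 = (1.0000, 1.7321, 5.0000)
after link 4: o_4 = (1.3660, 0.3660, 5.0000)
after link 5: o_5 = (-0.6340, -3.0981, 4.0000)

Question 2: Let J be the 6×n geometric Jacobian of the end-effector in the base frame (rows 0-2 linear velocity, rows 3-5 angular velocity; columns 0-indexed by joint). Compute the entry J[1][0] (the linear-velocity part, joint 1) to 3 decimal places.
-0.634

axis z_0 = ẑ; lever o_n−o_0 = (-0.6340,-3.0981,4.0000)
cross product → J_v[:, 0] = (3.0981,-0.6340,0.0000)
J_ω[:, 0] = z_0
entry J[1][0] = -0.6340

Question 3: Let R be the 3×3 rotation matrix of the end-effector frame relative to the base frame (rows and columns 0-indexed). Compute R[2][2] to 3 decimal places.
End-effector z-axis (col 2 of R) = (0.0000,-0.0000,-1.0000)
R[2][2] = -1.0000

-1.000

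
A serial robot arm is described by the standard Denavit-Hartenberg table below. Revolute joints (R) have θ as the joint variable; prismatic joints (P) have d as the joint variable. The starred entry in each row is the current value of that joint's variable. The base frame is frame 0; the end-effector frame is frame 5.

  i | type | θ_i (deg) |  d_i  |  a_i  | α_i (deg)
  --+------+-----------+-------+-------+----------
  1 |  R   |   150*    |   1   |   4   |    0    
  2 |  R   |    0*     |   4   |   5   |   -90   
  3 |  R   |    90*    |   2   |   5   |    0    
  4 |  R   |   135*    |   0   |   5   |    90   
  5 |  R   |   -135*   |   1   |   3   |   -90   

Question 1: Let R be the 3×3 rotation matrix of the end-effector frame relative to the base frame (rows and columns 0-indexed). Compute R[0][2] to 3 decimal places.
End-effector z-axis (col 2 of R) = (0.7866,0.3624,0.5000)
R[0][2] = 0.7866

0.787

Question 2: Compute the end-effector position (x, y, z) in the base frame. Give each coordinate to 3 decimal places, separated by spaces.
after link 1: o_1 = (-3.4641, 2.0000, 1.0000)
after link 2: o_2 = (-7.7942, 4.5000, 5.0000)
after link 3: o_3 = (-8.7942, 2.7679, 0.0000)
after link 4: o_4 = (-5.7324, 1.0002, 3.5355)
after link 5: o_5 = (-5.3584, 3.2337, 1.3284)

-5.358 3.234 1.328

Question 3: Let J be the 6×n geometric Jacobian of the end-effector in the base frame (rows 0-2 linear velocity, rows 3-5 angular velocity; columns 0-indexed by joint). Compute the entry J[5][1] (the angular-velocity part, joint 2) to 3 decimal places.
1.000

axis z_1 = (0.0000,0.0000,1.0000); lever o_n−o_1 = (-1.8943,1.2337,0.3284)
cross product → J_v[:, 1] = (-1.2337,-1.8943,0.0000)
J_ω[:, 1] = z_1
entry J[5][1] = 1.0000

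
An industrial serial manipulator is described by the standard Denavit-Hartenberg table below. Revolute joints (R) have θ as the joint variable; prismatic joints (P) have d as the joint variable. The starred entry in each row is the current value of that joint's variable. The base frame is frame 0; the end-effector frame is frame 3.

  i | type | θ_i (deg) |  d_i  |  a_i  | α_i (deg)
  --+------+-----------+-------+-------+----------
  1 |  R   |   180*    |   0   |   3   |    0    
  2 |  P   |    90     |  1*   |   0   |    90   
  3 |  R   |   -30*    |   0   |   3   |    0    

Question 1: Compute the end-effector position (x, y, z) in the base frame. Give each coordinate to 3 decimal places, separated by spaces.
after link 1: o_1 = (-3.0000, 0.0000, 0.0000)
after link 2: o_2 = (-3.0000, 0.0000, 1.0000)
after link 3: o_3 = (-3.0000, -2.5981, -0.5000)

-3.000 -2.598 -0.500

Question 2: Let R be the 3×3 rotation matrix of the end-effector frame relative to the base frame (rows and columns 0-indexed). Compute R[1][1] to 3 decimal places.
End-effector y-axis (col 1 of R) = (-0.0000,-0.5000,0.8660)
R[1][1] = -0.5000

-0.500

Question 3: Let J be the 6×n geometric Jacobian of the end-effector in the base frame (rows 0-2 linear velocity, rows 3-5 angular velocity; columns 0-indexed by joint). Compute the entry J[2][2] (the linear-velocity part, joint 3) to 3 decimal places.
axis z_2 = (-1.0000,0.0000,0.0000); lever o_n−o_2 = (-0.0000,-2.5981,-1.5000)
cross product → J_v[:, 2] = (-0.0000,-1.5000,2.5981)
J_ω[:, 2] = z_2
entry J[2][2] = 2.5981

2.598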